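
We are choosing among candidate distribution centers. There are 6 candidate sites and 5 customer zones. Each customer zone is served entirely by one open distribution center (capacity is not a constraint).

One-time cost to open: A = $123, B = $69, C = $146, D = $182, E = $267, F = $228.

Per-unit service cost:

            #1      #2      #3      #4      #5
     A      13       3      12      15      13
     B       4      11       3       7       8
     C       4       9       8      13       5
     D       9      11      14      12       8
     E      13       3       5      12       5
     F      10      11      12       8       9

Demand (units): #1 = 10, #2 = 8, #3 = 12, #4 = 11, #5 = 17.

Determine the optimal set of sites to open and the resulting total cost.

Open B only; minimum total cost 446.

For any fixed open set, each customer zone goes to its cheapest open site; total = fixed + service.
{B}: #1→B 4·10=40, #2→B 11·8=88, #3→B 3·12=36, #4→B 7·11=77, #5→B 8·17=136. Service 377; fixed 69; total 446.
{A, B}: #1→B 4·10=40, #2→A 3·8=24, #3→B 3·12=36, #4→B 7·11=77, #5→B 8·17=136. Service 313; fixed 192; total 505.
{B, C}: service 310 + fixed 215 = 525
{A, B, C, D, E, F}: service 262 + fixed 1015 = 1277
No other subset beats 446.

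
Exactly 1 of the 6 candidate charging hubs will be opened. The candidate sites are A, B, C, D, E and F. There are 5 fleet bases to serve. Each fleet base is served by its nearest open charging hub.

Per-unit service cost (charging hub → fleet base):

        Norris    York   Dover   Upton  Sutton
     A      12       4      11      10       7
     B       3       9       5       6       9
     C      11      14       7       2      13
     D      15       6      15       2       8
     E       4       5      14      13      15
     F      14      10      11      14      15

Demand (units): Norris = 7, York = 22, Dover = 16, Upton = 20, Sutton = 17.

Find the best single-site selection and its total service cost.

With exactly 1 open, each fleet base uses its cheapest among the chosen.
{B}: Norris→B 3·7=21, York→B 9·22=198, Dover→B 5·16=80, Upton→B 6·20=120, Sutton→B 9·17=153. Service cost 572.
{D}: service cost 653
{A}: service cost 667
Among all 6 size-1 choices, {B} is lowest.

Choose B only; total service cost 572.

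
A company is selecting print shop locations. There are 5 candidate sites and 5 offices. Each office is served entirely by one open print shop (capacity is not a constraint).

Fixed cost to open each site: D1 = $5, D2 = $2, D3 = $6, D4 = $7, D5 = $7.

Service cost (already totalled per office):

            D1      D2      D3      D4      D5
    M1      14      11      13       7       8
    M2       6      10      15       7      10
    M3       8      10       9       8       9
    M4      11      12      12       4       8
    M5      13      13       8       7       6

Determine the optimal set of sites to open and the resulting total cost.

For any fixed open set, each office goes to its cheapest open site; total = fixed + service.
{D4}: M1→D4 7, M2→D4 7, M3→D4 8, M4→D4 4, M5→D4 7. Service 33; fixed 7; total 40.
{D2, D4}: service 33 + fixed 9 = 42
{D1, D4}: service 32 + fixed 12 = 44
{D1, D2, D3, D4, D5}: M1→D4 7, M2→D1 6, M3→D1 8, M4→D4 4, M5→D5 6. Service 31; fixed 27; total 58.
No other subset beats 40.

Open D4 only; minimum total cost 40.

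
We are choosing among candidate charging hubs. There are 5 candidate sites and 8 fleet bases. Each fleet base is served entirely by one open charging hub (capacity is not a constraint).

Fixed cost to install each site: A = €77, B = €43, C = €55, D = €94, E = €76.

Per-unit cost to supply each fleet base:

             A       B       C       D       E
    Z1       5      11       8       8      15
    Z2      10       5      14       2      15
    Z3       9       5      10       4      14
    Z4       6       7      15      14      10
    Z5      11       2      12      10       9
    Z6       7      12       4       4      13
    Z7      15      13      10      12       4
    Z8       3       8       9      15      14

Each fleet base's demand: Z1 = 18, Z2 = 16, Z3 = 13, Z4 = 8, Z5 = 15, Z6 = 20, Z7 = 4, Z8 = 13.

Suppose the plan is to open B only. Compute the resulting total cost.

Total cost: 868

Each fleet base is assigned to its cheapest site among the open ones.
{B}: Z1→B 11·18=198, Z2→B 5·16=80, Z3→B 5·13=65, Z4→B 7·8=56, Z5→B 2·15=30, Z6→B 12·20=240, Z7→B 13·4=52, Z8→B 8·13=104. Service 825; fixed 43; total 868.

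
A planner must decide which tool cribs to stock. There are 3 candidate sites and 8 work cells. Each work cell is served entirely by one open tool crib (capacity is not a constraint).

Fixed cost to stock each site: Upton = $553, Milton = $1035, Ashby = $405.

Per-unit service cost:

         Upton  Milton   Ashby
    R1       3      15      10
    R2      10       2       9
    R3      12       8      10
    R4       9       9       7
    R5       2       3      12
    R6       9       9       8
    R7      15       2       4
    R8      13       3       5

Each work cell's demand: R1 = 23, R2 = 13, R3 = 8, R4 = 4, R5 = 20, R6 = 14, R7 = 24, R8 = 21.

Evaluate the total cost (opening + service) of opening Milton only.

Each work cell is assigned to its cheapest site among the open ones.
{Milton}: R1→Milton 15·23=345, R2→Milton 2·13=26, R3→Milton 8·8=64, R4→Milton 9·4=36, R5→Milton 3·20=60, R6→Milton 9·14=126, R7→Milton 2·24=48, R8→Milton 3·21=63. Service 768; fixed 1035; total 1803.

Total cost: 1803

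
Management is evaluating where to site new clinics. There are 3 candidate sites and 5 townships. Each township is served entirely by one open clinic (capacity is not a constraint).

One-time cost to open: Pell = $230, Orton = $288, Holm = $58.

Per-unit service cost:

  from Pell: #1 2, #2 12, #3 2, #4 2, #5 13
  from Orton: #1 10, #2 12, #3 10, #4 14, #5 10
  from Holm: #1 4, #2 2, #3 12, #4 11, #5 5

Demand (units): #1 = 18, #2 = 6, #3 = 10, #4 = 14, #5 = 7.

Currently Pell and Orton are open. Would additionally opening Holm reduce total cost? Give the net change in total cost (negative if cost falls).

Current service cost with {Pell, Orton}: 226.
Adding Holm: each township re-picks its cheapest; new service cost 131, saving 95.
Extra fixed cost: 58. Net change = 58 − 95 = -37.
(Totals: 744 → 707.)

Yes — net change −37 (cost falls by 37).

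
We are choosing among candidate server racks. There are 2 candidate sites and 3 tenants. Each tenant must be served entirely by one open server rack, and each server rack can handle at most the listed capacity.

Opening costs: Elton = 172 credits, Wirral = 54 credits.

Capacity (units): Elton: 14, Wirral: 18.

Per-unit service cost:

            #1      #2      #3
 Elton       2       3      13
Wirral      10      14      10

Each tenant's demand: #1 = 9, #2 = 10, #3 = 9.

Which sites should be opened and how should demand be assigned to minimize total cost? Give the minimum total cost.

Minimum total cost: 436

Open {Elton, Wirral}: #1→Wirral 10·9=90, #2→Elton 3·10=30, #3→Wirral 10·9=90.
Loads: Elton carries 10/14, Wirral carries 18/18. Service 210; fixed 226; total 436.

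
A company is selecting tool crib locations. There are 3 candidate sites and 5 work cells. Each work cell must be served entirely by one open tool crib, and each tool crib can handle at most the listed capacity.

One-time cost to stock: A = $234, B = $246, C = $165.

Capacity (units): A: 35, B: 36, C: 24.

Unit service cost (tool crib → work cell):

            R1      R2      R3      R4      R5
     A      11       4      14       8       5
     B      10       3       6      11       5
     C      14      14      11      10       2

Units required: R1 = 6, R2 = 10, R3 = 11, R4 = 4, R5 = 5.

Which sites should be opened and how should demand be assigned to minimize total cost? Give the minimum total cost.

Open {B}: R1→B 10·6=60, R2→B 3·10=30, R3→B 6·11=66, R4→B 11·4=44, R5→B 5·5=25.
Loads: B carries 36/36. Service 225; fixed 246; total 471.
Next best feasible plan costs 617.

Minimum total cost: 471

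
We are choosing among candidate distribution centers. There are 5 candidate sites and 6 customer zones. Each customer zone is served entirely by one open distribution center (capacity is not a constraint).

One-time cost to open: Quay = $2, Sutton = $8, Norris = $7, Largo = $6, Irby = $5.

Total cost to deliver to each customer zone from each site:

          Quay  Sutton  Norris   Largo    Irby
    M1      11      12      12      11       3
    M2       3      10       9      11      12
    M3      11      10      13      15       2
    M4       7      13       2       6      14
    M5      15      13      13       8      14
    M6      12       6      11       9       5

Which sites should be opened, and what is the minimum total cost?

Open Quay, Largo and Irby; minimum total cost 40.

For any fixed open set, each customer zone goes to its cheapest open site; total = fixed + service.
{Quay, Largo, Irby}: M1→Irby 3, M2→Quay 3, M3→Irby 2, M4→Largo 6, M5→Largo 8, M6→Irby 5. Service 27; fixed 13; total 40.
{Quay, Irby}: service 34 + fixed 7 = 41
{Quay, Norris, Irby}: service 28 + fixed 14 = 42
{Quay, Sutton, Norris, Largo, Irby}: M1→Irby 3, M2→Quay 3, M3→Irby 2, M4→Norris 2, M5→Largo 8, M6→Irby 5. Service 23; fixed 28; total 51.
No other subset beats 40.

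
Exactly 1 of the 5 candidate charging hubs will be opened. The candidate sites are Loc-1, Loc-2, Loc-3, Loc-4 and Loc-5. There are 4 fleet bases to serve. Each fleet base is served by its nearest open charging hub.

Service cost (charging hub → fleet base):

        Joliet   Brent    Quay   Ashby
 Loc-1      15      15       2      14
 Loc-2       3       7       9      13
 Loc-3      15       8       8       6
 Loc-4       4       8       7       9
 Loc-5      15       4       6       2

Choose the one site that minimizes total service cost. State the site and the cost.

With exactly 1 open, each fleet base uses its cheapest among the chosen.
{Loc-5}: Joliet→Loc-5 15, Brent→Loc-5 4, Quay→Loc-5 6, Ashby→Loc-5 2. Service cost 27.
{Loc-4}: service cost 28
{Loc-2}: service cost 32
Among all 5 size-1 choices, {Loc-5} is lowest.

Choose Loc-5 only; total service cost 27.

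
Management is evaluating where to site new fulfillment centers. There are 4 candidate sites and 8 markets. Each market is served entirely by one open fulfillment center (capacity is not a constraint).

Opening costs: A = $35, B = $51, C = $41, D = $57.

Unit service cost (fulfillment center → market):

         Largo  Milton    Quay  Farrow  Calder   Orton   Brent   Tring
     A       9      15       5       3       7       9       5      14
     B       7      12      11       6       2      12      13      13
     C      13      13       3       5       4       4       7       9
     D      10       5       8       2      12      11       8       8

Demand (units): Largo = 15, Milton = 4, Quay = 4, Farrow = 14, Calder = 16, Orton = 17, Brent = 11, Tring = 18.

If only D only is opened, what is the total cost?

Total cost: 898

Each market is assigned to its cheapest site among the open ones.
{D}: Largo→D 10·15=150, Milton→D 5·4=20, Quay→D 8·4=32, Farrow→D 2·14=28, Calder→D 12·16=192, Orton→D 11·17=187, Brent→D 8·11=88, Tring→D 8·18=144. Service 841; fixed 57; total 898.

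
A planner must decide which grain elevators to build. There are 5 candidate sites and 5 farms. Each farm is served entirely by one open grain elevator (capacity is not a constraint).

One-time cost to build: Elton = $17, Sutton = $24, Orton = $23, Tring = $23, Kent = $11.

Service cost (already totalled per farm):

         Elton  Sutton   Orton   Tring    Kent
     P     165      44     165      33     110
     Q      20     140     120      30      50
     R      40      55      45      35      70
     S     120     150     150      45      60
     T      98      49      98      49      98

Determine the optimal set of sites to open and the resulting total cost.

For any fixed open set, each farm goes to its cheapest open site; total = fixed + service.
{Tring}: P→Tring 33, Q→Tring 30, R→Tring 35, S→Tring 45, T→Tring 49. Service 192; fixed 23; total 215.
{Elton, Tring}: service 182 + fixed 40 = 222
{Tring, Kent}: service 192 + fixed 34 = 226
{Elton, Sutton, Orton, Tring, Kent}: P→Tring 33, Q→Elton 20, R→Tring 35, S→Tring 45, T→Sutton 49. Service 182; fixed 98; total 280.
No other subset beats 215.

Open Tring only; minimum total cost 215.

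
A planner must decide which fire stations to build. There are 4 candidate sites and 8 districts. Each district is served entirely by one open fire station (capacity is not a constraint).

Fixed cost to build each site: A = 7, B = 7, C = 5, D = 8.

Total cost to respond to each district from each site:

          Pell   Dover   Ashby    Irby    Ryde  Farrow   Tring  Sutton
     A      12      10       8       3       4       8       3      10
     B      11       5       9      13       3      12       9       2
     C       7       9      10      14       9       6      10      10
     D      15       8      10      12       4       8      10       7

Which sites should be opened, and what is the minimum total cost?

For any fixed open set, each district goes to its cheapest open site; total = fixed + service.
{A, B, C}: Pell→C 7, Dover→B 5, Ashby→A 8, Irby→A 3, Ryde→B 3, Farrow→C 6, Tring→A 3, Sutton→B 2. Service 37; fixed 19; total 56.
{A, B}: Pell→B 11, Dover→B 5, Ashby→A 8, Irby→A 3, Ryde→B 3, Farrow→A 8, Tring→A 3, Sutton→B 2. Service 43; fixed 14; total 57.
{A, C}: Pell→C 7, Dover→C 9, Ashby→A 8, Irby→A 3, Ryde→A 4, Farrow→C 6, Tring→A 3, Sutton→A 10. Service 50; fixed 12; total 62.
{A, B, C, D}: service 37 + fixed 27 = 64
(All 15 nonempty subsets were checked; A, B and C is lowest.)

Open A, B and C; minimum total cost 56.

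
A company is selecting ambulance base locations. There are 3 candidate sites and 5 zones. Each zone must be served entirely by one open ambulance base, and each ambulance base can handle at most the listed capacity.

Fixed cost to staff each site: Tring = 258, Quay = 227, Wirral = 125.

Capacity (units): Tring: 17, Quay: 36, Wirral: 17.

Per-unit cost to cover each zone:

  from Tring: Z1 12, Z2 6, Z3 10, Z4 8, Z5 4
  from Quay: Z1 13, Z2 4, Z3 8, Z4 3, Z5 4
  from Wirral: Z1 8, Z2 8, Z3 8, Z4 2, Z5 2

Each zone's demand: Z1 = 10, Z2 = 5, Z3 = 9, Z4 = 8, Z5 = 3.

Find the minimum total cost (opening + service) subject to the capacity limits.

Minimum total cost: 485

Open {Quay}: Z1→Quay 13·10=130, Z2→Quay 4·5=20, Z3→Quay 8·9=72, Z4→Quay 3·8=24, Z5→Quay 4·3=12.
Loads: Quay carries 35/36. Service 258; fixed 227; total 485.
Next best feasible plan costs 554.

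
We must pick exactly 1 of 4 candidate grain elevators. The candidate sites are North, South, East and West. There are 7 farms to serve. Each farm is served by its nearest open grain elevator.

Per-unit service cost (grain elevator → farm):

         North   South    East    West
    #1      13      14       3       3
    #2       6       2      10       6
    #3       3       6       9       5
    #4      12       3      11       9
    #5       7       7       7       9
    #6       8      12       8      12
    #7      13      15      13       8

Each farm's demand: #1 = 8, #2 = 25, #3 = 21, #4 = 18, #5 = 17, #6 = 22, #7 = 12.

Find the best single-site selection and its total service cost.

With exactly 1 open, each farm uses its cheapest among the chosen.
{South}: #1→South 14·8=112, #2→South 2·25=50, #3→South 6·21=126, #4→South 3·18=54, #5→South 7·17=119, #6→South 12·22=264, #7→South 15·12=180. Service cost 905.
{West}: service cost 954
{North}: service cost 984
Among all 4 size-1 choices, {South} is lowest.

Choose South only; total service cost 905.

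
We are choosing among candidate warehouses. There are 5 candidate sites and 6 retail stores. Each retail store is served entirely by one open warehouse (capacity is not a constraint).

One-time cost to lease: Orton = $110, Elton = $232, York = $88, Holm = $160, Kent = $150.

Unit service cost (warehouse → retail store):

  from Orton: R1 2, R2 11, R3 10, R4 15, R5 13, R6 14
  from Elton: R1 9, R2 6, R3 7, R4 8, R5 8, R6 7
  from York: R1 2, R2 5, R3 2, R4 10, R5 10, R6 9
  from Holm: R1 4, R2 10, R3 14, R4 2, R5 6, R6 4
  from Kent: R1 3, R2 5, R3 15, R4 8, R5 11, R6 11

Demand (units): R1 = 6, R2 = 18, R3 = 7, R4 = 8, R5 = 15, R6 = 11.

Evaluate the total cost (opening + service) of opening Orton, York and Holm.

Each retail store is assigned to its cheapest site among the open ones.
{Orton, York, Holm}: R1→Orton 2·6=12, R2→York 5·18=90, R3→York 2·7=14, R4→Holm 2·8=16, R5→Holm 6·15=90, R6→Holm 4·11=44. Service 266; fixed 358; total 624.

Total cost: 624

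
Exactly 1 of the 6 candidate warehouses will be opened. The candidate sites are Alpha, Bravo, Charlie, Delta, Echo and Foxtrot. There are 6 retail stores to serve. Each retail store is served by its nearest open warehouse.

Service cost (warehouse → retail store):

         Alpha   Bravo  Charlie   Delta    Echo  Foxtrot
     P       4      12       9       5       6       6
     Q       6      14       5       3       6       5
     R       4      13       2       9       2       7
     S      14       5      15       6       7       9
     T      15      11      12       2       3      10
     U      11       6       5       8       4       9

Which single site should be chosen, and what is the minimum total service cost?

With exactly 1 open, each retail store uses its cheapest among the chosen.
{Echo}: P→Echo 6, Q→Echo 6, R→Echo 2, S→Echo 7, T→Echo 3, U→Echo 4. Service cost 28.
{Delta}: service cost 33
{Foxtrot}: service cost 46
Among all 6 size-1 choices, {Echo} is lowest.

Choose Echo only; total service cost 28.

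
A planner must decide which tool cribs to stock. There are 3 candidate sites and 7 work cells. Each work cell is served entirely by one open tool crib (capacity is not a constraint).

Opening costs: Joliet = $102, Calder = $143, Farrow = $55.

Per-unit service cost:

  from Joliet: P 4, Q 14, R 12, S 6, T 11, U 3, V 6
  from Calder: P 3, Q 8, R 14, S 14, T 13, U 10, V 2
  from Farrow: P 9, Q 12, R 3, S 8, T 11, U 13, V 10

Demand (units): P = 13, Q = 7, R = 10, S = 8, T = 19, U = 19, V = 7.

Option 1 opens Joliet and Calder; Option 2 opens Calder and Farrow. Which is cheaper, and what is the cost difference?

Option 1 is cheaper by 12.

Option 1: {Joliet, Calder}: P→Calder 3·13=39, Q→Calder 8·7=56, R→Joliet 12·10=120, S→Joliet 6·8=48, T→Joliet 11·19=209, U→Joliet 3·19=57, V→Calder 2·7=14. Service 543; fixed 245; total 788.
Option 2: {Calder, Farrow}: P→Calder 3·13=39, Q→Calder 8·7=56, R→Farrow 3·10=30, S→Farrow 8·8=64, T→Farrow 11·19=209, U→Calder 10·19=190, V→Calder 2·7=14. Service 602; fixed 198; total 800.
Difference: |788 − 800| = 12.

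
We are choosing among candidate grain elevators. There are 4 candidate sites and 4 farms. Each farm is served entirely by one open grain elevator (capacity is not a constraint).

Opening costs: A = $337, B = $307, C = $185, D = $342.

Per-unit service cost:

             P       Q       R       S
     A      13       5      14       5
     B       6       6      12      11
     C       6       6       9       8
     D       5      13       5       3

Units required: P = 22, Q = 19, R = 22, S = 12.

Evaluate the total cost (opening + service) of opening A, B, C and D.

Total cost: 1522

Each farm is assigned to its cheapest site among the open ones.
{A, B, C, D}: P→D 5·22=110, Q→A 5·19=95, R→D 5·22=110, S→D 3·12=36. Service 351; fixed 1171; total 1522.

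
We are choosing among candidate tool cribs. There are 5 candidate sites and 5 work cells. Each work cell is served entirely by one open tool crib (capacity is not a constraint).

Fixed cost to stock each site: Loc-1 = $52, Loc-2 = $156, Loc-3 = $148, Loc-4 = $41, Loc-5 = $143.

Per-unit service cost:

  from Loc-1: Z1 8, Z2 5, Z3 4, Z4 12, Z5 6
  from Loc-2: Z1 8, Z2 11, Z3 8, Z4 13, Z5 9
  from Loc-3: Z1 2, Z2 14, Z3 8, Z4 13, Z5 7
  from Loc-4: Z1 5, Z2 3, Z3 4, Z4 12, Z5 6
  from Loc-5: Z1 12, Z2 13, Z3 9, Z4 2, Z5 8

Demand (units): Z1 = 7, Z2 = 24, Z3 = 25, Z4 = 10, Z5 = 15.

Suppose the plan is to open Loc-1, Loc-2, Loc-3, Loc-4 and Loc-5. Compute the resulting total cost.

Each work cell is assigned to its cheapest site among the open ones.
{Loc-1, Loc-2, Loc-3, Loc-4, Loc-5}: Z1→Loc-3 2·7=14, Z2→Loc-4 3·24=72, Z3→Loc-1 4·25=100, Z4→Loc-5 2·10=20, Z5→Loc-1 6·15=90. Service 296; fixed 540; total 836.

Total cost: 836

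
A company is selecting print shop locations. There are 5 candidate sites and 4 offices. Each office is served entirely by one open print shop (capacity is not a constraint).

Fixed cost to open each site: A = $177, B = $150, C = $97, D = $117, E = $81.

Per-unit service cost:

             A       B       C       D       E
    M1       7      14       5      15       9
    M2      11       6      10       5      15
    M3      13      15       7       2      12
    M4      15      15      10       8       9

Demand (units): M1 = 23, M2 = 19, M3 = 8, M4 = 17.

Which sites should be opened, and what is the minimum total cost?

Open C and D; minimum total cost 576.

For any fixed open set, each office goes to its cheapest open site; total = fixed + service.
{C, D}: M1→C 5·23=115, M2→D 5·19=95, M3→D 2·8=16, M4→D 8·17=136. Service 362; fixed 214; total 576.
{C}: service 531 + fixed 97 = 628
{D, E}: service 454 + fixed 198 = 652
{A, B, C, D, E}: M1→C 5·23=115, M2→D 5·19=95, M3→D 2·8=16, M4→D 8·17=136. Service 362; fixed 622; total 984.
No other subset beats 576.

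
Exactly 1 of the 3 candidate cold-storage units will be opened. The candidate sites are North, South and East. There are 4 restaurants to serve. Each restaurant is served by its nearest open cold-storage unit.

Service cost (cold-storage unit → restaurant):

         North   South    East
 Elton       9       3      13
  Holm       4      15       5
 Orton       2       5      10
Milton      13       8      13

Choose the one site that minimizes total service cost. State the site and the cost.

Choose North only; total service cost 28.

With exactly 1 open, each restaurant uses its cheapest among the chosen.
{North}: Elton→North 9, Holm→North 4, Orton→North 2, Milton→North 13. Service cost 28.
{South}: service cost 31
{East}: service cost 41
Among all 3 size-1 choices, {North} is lowest.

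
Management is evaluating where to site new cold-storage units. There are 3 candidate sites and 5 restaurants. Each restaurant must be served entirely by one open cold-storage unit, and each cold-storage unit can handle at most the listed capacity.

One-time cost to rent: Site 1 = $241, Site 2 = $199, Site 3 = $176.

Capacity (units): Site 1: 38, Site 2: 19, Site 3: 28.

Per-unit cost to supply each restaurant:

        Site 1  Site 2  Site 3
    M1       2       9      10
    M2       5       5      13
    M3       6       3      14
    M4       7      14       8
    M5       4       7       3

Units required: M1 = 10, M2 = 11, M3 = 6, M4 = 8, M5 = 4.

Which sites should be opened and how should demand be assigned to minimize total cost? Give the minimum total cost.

Open {Site 1, Site 3}: M1→Site 1 2·10=20, M2→Site 1 5·11=55, M3→Site 1 6·6=36, M4→Site 1 7·8=56, M5→Site 3 3·4=12.
Loads: Site 1 carries 35/38, Site 3 carries 4/28. Service 179; fixed 417; total 596.
Next best feasible plan costs 604.

Minimum total cost: 596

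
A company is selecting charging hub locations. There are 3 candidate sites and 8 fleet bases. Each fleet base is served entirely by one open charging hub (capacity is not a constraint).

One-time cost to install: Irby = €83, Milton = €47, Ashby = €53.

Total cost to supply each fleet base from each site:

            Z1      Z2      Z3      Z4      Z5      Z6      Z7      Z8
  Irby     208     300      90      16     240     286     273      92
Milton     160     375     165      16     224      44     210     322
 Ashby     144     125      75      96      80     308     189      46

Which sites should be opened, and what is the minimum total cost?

For any fixed open set, each fleet base goes to its cheapest open site; total = fixed + service.
{Milton, Ashby}: Z1→Ashby 144, Z2→Ashby 125, Z3→Ashby 75, Z4→Milton 16, Z5→Ashby 80, Z6→Milton 44, Z7→Ashby 189, Z8→Ashby 46. Service 719; fixed 100; total 819.
{Irby, Milton, Ashby}: service 719 + fixed 183 = 902
{Irby, Ashby}: service 961 + fixed 136 = 1097
{Milton}: Z1→Milton 160, Z2→Milton 375, Z3→Milton 165, Z4→Milton 16, Z5→Milton 224, Z6→Milton 44, Z7→Milton 210, Z8→Milton 322. Service 1516; fixed 47; total 1563.
No other subset beats 819.

Open Milton and Ashby; minimum total cost 819.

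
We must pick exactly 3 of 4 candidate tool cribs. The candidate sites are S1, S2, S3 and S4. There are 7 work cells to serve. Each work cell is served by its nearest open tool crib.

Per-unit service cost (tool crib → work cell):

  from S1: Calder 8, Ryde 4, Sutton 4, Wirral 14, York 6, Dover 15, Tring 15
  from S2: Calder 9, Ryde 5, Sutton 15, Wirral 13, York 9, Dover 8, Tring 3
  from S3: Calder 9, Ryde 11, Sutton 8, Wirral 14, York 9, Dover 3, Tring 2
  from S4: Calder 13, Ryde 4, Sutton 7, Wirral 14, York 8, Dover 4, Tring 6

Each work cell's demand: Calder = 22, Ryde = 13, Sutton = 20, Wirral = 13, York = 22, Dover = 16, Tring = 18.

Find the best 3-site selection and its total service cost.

With exactly 3 open, each work cell uses its cheapest among the chosen.
{S1, S2, S3}: Calder→S1 8·22=176, Ryde→S1 4·13=52, Sutton→S1 4·20=80, Wirral→S2 13·13=169, York→S1 6·22=132, Dover→S3 3·16=48, Tring→S3 2·18=36. Service cost 693.
{S1, S3, S4}: service cost 706
{S1, S2, S4}: service cost 727
Among all 4 size-3 choices, {S1, S2, S3} is lowest.

Choose S1, S2 and S3; total service cost 693.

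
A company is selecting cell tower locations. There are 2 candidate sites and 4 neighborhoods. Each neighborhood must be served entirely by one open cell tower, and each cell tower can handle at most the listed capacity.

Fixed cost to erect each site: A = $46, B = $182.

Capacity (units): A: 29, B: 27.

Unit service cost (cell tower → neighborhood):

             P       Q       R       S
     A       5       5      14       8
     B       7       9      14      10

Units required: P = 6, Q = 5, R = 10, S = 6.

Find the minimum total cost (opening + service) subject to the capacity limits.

Minimum total cost: 289

Open {A}: P→A 5·6=30, Q→A 5·5=25, R→A 14·10=140, S→A 8·6=48.
Loads: A carries 27/29. Service 243; fixed 46; total 289.
Next best feasible plan costs 469.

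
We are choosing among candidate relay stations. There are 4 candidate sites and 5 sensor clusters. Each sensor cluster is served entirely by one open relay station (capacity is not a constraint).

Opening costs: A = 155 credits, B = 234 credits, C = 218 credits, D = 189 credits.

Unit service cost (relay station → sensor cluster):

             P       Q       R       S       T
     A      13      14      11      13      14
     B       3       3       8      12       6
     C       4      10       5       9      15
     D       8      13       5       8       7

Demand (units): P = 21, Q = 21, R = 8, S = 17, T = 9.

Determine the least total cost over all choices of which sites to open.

Minimum total cost: 682

For any fixed open set, each sensor cluster goes to its cheapest open site; total = fixed + service.
{B}: P→B 3·21=63, Q→B 3·21=63, R→B 8·8=64, S→B 12·17=204, T→B 6·9=54. Service 448; fixed 234; total 682.
{B, D}: P→B 3·21=63, Q→B 3·21=63, R→D 5·8=40, S→D 8·17=136, T→B 6·9=54. Service 356; fixed 423; total 779.
{B, C}: service 373 + fixed 452 = 825
{A, B, C, D}: service 356 + fixed 796 = 1152
(All 15 nonempty subsets were checked; B only is lowest.)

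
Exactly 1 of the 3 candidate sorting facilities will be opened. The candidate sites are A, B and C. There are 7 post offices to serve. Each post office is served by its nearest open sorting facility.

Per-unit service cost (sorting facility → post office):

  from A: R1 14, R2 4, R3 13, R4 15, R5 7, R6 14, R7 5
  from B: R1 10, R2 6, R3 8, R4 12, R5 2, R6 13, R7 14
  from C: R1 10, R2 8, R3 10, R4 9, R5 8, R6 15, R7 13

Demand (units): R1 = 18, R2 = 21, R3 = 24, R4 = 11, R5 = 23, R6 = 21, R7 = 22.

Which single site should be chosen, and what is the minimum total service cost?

With exactly 1 open, each post office uses its cheapest among the chosen.
{B}: R1→B 10·18=180, R2→B 6·21=126, R3→B 8·24=192, R4→B 12·11=132, R5→B 2·23=46, R6→B 13·21=273, R7→B 14·22=308. Service cost 1257.
{A}: service cost 1378
{C}: service cost 1472
Among all 3 size-1 choices, {B} is lowest.

Choose B only; total service cost 1257.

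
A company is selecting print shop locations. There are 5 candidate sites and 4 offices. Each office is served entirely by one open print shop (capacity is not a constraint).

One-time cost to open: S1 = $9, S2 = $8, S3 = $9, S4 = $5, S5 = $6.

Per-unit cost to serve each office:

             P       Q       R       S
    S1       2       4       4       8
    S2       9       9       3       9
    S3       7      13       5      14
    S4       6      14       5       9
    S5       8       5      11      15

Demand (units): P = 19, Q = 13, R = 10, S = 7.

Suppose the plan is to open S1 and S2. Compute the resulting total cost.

Each office is assigned to its cheapest site among the open ones.
{S1, S2}: P→S1 2·19=38, Q→S1 4·13=52, R→S2 3·10=30, S→S1 8·7=56. Service 176; fixed 17; total 193.

Total cost: 193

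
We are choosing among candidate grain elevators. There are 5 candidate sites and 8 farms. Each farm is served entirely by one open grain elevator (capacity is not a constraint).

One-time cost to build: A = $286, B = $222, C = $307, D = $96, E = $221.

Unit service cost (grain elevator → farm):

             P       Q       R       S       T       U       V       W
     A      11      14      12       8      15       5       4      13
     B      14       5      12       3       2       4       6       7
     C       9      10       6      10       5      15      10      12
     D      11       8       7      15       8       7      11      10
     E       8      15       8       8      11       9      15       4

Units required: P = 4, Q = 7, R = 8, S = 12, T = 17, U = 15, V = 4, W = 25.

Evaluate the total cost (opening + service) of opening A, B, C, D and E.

Total cost: 1493

Each farm is assigned to its cheapest site among the open ones.
{A, B, C, D, E}: P→E 8·4=32, Q→B 5·7=35, R→C 6·8=48, S→B 3·12=36, T→B 2·17=34, U→B 4·15=60, V→A 4·4=16, W→E 4·25=100. Service 361; fixed 1132; total 1493.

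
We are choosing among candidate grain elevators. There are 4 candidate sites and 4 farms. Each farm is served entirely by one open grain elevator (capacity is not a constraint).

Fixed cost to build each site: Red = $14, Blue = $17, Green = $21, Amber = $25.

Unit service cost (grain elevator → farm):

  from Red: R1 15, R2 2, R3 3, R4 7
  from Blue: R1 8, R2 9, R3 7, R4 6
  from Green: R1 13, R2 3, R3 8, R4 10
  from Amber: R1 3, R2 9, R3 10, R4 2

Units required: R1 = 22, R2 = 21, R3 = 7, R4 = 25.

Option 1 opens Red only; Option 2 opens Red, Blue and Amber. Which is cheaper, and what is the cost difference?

Option 2 is cheaper by 347.

Option 1: {Red}: R1→Red 15·22=330, R2→Red 2·21=42, R3→Red 3·7=21, R4→Red 7·25=175. Service 568; fixed 14; total 582.
Option 2: {Red, Blue, Amber}: R1→Amber 3·22=66, R2→Red 2·21=42, R3→Red 3·7=21, R4→Amber 2·25=50. Service 179; fixed 56; total 235.
Difference: |582 − 235| = 347.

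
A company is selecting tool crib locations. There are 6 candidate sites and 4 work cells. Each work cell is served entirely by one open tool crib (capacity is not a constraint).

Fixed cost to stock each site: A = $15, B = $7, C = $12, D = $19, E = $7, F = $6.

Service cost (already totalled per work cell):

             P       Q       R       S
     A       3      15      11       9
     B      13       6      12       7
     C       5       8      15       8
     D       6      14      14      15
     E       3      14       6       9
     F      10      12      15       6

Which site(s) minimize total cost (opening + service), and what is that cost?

Open B and E; minimum total cost 36.

For any fixed open set, each work cell goes to its cheapest open site; total = fixed + service.
{B, E}: P→E 3, Q→B 6, R→E 6, S→B 7. Service 22; fixed 14; total 36.
{E}: P→E 3, Q→E 14, R→E 6, S→E 9. Service 32; fixed 7; total 39.
{E, F}: service 27 + fixed 13 = 40
{A, B, C, D, E, F}: P→A 3, Q→B 6, R→E 6, S→F 6. Service 21; fixed 66; total 87.
No other subset beats 36.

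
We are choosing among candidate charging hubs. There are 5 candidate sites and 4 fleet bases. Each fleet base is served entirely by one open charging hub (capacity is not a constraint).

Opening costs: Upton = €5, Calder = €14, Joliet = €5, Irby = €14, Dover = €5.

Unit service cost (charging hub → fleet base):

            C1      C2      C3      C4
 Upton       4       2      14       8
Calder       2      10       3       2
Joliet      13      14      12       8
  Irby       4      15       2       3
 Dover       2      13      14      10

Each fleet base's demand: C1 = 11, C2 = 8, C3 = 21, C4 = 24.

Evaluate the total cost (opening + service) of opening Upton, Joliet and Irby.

Each fleet base is assigned to its cheapest site among the open ones.
{Upton, Joliet, Irby}: C1→Upton 4·11=44, C2→Upton 2·8=16, C3→Irby 2·21=42, C4→Irby 3·24=72. Service 174; fixed 24; total 198.

Total cost: 198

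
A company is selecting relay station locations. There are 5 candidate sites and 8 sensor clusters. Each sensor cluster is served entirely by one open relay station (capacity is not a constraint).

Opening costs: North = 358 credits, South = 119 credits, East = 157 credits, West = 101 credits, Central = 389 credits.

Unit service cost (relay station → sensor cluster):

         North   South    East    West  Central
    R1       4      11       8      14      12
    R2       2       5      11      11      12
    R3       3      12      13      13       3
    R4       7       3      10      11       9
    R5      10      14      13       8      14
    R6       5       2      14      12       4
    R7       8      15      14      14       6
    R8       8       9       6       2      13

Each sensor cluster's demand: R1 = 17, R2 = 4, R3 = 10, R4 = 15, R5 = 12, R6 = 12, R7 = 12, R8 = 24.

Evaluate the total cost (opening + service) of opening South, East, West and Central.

Each sensor cluster is assigned to its cheapest site among the open ones.
{South, East, West, Central}: R1→East 8·17=136, R2→South 5·4=20, R3→Central 3·10=30, R4→South 3·15=45, R5→West 8·12=96, R6→South 2·12=24, R7→Central 6·12=72, R8→West 2·24=48. Service 471; fixed 766; total 1237.

Total cost: 1237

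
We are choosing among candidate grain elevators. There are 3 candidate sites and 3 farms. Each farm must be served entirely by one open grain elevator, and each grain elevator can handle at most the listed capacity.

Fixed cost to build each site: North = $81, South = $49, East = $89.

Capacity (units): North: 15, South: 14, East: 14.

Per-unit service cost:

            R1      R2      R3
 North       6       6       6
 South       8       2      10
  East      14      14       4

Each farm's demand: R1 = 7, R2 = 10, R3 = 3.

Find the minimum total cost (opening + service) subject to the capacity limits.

Open {North, South}: R1→North 6·7=42, R2→South 2·10=20, R3→North 6·3=18.
Loads: North carries 10/15, South carries 10/14. Service 80; fixed 130; total 210.
Next best feasible plan costs 222.

Minimum total cost: 210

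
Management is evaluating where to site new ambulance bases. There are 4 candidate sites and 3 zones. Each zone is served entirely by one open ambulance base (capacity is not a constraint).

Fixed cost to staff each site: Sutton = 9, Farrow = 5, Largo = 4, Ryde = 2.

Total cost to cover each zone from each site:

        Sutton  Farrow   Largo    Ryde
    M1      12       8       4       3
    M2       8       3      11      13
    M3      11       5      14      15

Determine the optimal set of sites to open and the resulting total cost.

For any fixed open set, each zone goes to its cheapest open site; total = fixed + service.
{Farrow, Ryde}: M1→Ryde 3, M2→Farrow 3, M3→Farrow 5. Service 11; fixed 7; total 18.
{Farrow}: M1→Farrow 8, M2→Farrow 3, M3→Farrow 5. Service 16; fixed 5; total 21.
{Farrow, Largo}: M1→Largo 4, M2→Farrow 3, M3→Farrow 5. Service 12; fixed 9; total 21.
{Sutton, Farrow, Largo, Ryde}: M1→Ryde 3, M2→Farrow 3, M3→Farrow 5. Service 11; fixed 20; total 31.
No other subset beats 18.

Open Farrow and Ryde; minimum total cost 18.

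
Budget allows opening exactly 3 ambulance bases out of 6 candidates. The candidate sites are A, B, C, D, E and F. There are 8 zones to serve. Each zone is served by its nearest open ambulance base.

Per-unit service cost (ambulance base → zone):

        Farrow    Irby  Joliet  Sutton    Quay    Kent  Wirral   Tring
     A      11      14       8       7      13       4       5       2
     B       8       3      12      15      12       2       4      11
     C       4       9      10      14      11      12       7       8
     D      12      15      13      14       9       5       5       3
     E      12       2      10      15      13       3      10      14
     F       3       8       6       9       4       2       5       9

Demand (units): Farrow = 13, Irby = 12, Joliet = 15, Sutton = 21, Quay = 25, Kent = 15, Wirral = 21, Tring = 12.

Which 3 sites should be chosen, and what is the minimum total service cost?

Choose A, B and F; total service cost 550.

With exactly 3 open, each zone uses its cheapest among the chosen.
{A, B, F}: Farrow→F 3·13=39, Irby→B 3·12=36, Joliet→F 6·15=90, Sutton→A 7·21=147, Quay→F 4·25=100, Kent→B 2·15=30, Wirral→B 4·21=84, Tring→A 2·12=24. Service cost 550.
{A, E, F}: service cost 559
{B, D, F}: service cost 604
Among all 20 size-3 choices, {A, B, F} is lowest.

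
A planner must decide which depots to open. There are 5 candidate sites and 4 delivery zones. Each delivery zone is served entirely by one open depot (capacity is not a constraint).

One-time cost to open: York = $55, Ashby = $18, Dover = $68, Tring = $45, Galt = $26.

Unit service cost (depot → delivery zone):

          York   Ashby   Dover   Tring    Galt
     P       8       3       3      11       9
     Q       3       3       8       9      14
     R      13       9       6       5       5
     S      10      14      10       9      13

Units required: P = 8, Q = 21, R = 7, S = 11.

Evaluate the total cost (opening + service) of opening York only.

Each delivery zone is assigned to its cheapest site among the open ones.
{York}: P→York 8·8=64, Q→York 3·21=63, R→York 13·7=91, S→York 10·11=110. Service 328; fixed 55; total 383.

Total cost: 383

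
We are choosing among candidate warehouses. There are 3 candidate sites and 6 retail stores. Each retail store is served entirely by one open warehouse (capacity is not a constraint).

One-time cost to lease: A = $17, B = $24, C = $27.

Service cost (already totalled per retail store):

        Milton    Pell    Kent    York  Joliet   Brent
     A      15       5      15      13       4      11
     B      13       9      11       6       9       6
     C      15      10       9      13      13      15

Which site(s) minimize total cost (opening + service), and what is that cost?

For any fixed open set, each retail store goes to its cheapest open site; total = fixed + service.
{B}: Milton→B 13, Pell→B 9, Kent→B 11, York→B 6, Joliet→B 9, Brent→B 6. Service 54; fixed 24; total 78.
{A}: Milton→A 15, Pell→A 5, Kent→A 15, York→A 13, Joliet→A 4, Brent→A 11. Service 63; fixed 17; total 80.
{A, B}: service 45 + fixed 41 = 86
{A, B, C}: service 43 + fixed 68 = 111
No other subset beats 78.

Open B only; minimum total cost 78.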